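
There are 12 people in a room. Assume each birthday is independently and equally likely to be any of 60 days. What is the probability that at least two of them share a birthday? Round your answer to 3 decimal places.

0.692

It's easier to compute the probability that all 12 are distinct.
P(all distinct) = 60/60 · 59/60 · ··· · 49/60 ≈ 0.308.
So the probability of at least one match is 1 − 0.308 = 0.692.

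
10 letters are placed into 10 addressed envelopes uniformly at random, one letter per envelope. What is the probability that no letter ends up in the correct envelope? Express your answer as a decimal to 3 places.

This is the derangement probability: permutations of 10 with no fixed point.
D(10) = 10! · (1 − 1/1! + 1/2! − ··· + (−1)^10/10!) = 1334961.
P = 1334961/3628800 = 16481/44800 ≈ 0.368.

0.368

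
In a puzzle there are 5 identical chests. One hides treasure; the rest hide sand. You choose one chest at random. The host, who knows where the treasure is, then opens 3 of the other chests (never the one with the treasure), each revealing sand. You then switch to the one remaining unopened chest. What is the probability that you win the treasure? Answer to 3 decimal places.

0.800

Your original chest holds the treasure with probability 1/5, so the other 4 collectively hold it with probability 4/5.
The host can always find 3 empty chests to open, so the reveals don't change that 4/5; it is now spread over the 1 remaining unopened chest.
P(win by switching) = (4/5) · (1/1) = 4/5 ≈ 0.800.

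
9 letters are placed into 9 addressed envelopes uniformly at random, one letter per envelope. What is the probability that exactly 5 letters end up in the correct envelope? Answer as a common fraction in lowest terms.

Choose which 5 of the 9 are fixed: C(9,5) = 126 ways.
The remaining 4 must have no fixed point: D(4) = 9.
P = 126·9/362880 = 1/320.

1/320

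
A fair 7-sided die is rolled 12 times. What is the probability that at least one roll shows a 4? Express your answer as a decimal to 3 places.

0.843

P(no roll shows a 4) = (6/7)^12 ≈ 0.157.
P(at least one) = 1 − 0.157 = 0.843.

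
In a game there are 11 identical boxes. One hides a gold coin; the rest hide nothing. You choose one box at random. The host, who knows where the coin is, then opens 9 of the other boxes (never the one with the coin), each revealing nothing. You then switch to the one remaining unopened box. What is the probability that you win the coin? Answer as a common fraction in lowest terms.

10/11

Your original box holds the coin with probability 1/11, so the other 10 collectively hold it with probability 10/11.
The host can always find 9 empty boxes to open, so the reveals don't change that 10/11; it is now spread over the 1 remaining unopened box.
P(win by switching) = (10/11) · (1/1) = 10/11.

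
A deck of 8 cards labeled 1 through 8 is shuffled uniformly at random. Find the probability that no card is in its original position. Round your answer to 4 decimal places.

0.3679

This is the derangement probability: permutations of 8 with no fixed point.
D(8) = 8! · (1 − 1/1! + 1/2! − ··· + (−1)^8/8!) = 14833.
P = 14833/40320 = 2119/5760 ≈ 0.3679.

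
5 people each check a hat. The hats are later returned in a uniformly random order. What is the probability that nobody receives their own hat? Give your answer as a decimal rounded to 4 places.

0.3667

This is the derangement probability: permutations of 5 with no fixed point.
D(5) = 5! · (1 − 1/1! + 1/2! − ··· + (−1)^5/5!) = 44.
P = 44/120 = 11/30 ≈ 0.3667.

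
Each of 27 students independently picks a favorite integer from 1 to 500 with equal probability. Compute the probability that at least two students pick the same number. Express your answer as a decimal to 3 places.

0.511

It's easier to compute the probability that all 27 are distinct.
P(all distinct) = 500/500 · 499/500 · ··· · 474/500 ≈ 0.489.
So the probability of at least one match is 1 − 0.489 = 0.511.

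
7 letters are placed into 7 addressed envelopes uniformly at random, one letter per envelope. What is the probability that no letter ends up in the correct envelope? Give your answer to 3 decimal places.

0.368

This is the derangement probability: permutations of 7 with no fixed point.
D(7) = 7! · (1 − 1/1! + 1/2! − ··· + (−1)^7/7!) = 1854.
P = 1854/5040 = 103/280 ≈ 0.368.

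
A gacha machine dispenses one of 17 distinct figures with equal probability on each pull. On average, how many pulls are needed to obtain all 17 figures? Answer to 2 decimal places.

58.47

After i distinct types are collected, each trial gives a new one with probability (17−i)/17, so the expected wait for the next new type is 17/(17−i).
E = 17/17 + 17/16 + 17/15 + 17/14 + 17/13 + 17/12 + 17/11 + 17/10 + 17/9 + 17/8 + 17/7 + 17/6 + 17/5 + 17/4 + 17/3 + 17/2 + 17/1 = 42142223/720720 ≈ 58.47.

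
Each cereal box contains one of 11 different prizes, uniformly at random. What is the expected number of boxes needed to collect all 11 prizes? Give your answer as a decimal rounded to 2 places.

After i distinct types are collected, each trial gives a new one with probability (11−i)/11, so the expected wait for the next new type is 11/(11−i).
E = 11/11 + 11/10 + 11/9 + 11/8 + 11/7 + 11/6 + 11/5 + 11/4 + 11/3 + 11/2 + 11/1 = 83711/2520 ≈ 33.22.

33.22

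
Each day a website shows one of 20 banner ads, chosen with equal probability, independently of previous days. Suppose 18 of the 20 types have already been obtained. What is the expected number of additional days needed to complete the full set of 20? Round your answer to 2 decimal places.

Starting from 18 distinct types, each trial gives a new one with probability (20−i)/20 when i types are held, so the wait for the next new type is 20/(20−i).
E = 20/2 + 20/1 = 30 ≈ 30.00.

30.00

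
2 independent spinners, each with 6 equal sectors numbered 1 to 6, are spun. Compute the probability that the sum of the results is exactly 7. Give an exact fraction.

There are 6^2 = 36 equally likely outcomes.
The number of ordered 2-tuples from {1,…,6} summing to 7 is 6.
P(sum = 7) = 6/36 = 1/6.

1/6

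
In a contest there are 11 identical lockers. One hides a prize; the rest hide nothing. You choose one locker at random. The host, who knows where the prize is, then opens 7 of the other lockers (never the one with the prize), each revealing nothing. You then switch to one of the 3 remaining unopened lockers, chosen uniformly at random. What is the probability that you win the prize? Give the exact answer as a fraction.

Your original locker holds the prize with probability 1/11, so the other 10 collectively hold it with probability 10/11.
The host can always find 7 empty lockers to open, so the reveals don't change that 10/11; it is now spread over the 3 remaining unopened lockers.
P(win by switching) = (10/11) · (1/3) = 10/33.

10/33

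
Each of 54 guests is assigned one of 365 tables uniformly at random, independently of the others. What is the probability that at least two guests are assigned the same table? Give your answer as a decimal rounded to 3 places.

0.984

It's easier to compute the probability that all 54 are distinct.
P(all distinct) = 365/365 · 364/365 · ··· · 312/365 ≈ 0.016.
So the probability of at least one match is 1 − 0.016 = 0.984.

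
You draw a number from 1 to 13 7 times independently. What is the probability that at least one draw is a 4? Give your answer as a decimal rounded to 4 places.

0.4290

P(no draw is a 4) = (12/13)^7 ≈ 0.5710.
P(at least one) = 1 − 0.5710 = 0.4290.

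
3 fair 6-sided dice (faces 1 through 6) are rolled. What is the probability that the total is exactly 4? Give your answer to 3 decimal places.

0.014

There are 6^3 = 216 equally likely outcomes.
The number of ordered 3-tuples from {1,…,6} summing to 4 is 3.
P(sum = 4) = 3/216 = 1/72 ≈ 0.014.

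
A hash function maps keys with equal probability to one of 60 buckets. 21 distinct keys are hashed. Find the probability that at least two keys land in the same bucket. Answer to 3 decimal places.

It's easier to compute the probability that all 21 are distinct.
P(all distinct) = 60/60 · 59/60 · ··· · 40/60 ≈ 0.019.
So the probability of at least one match is 1 − 0.019 = 0.981.

0.981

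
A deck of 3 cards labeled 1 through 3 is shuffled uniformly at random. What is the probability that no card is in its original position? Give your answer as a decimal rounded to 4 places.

This is the derangement probability: permutations of 3 with no fixed point.
D(3) = 3! · (1 − 1/1! + 1/2! − ··· + (−1)^3/3!) = 2.
P = 2/6 = 1/3 ≈ 0.3333.

0.3333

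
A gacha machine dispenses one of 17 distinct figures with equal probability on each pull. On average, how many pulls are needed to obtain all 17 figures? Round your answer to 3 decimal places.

58.472

After i distinct types are collected, each trial gives a new one with probability (17−i)/17, so the expected wait for the next new type is 17/(17−i).
E = 17/17 + 17/16 + 17/15 + 17/14 + 17/13 + 17/12 + 17/11 + 17/10 + 17/9 + 17/8 + 17/7 + 17/6 + 17/5 + 17/4 + 17/3 + 17/2 + 17/1 = 42142223/720720 ≈ 58.472.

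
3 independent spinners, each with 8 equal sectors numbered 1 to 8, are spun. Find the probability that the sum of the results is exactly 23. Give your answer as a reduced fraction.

There are 8^3 = 512 equally likely outcomes.
The number of ordered 3-tuples from {1,…,8} summing to 23 is 3.
P(sum = 23) = 3/512.

3/512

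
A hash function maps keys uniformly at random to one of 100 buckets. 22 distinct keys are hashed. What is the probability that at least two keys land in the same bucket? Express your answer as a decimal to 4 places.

0.9176

It's easier to compute the probability that all 22 are distinct.
P(all distinct) = 100/100 · 99/100 · ··· · 79/100 ≈ 0.0824.
So the probability of at least one match is 1 − 0.0824 = 0.9176.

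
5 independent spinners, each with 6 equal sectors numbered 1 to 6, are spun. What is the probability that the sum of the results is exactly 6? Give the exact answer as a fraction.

5/7776

There are 6^5 = 7776 equally likely outcomes.
The number of ordered 5-tuples from {1,…,6} summing to 6 is 5.
P(sum = 6) = 5/7776.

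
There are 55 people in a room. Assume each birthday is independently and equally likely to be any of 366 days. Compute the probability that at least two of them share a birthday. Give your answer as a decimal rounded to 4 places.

0.9861

It's easier to compute the probability that all 55 are distinct.
P(all distinct) = 366/366 · 365/366 · ··· · 312/366 ≈ 0.0139.
So the probability of at least one match is 1 − 0.0139 = 0.9861.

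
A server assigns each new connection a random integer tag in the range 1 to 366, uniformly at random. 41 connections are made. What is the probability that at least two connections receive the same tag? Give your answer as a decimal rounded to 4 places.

0.9025

It's easier to compute the probability that all 41 are distinct.
P(all distinct) = 366/366 · 365/366 · ··· · 326/366 ≈ 0.0975.
So the probability of at least one match is 1 − 0.0975 = 0.9025.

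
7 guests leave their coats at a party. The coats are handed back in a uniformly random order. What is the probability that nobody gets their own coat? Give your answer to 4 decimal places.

0.3679

This is the derangement probability: permutations of 7 with no fixed point.
D(7) = 7! · (1 − 1/1! + 1/2! − ··· + (−1)^7/7!) = 1854.
P = 1854/5040 = 103/280 ≈ 0.3679.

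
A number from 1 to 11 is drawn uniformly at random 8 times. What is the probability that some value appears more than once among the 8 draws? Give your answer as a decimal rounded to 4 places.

P(all 8 different) = 11/11 · 10/11 · ··· · 4/11 ≈ 0.0310.
P(at least two equal) = 1 − 0.0310 = 0.9690.

0.9690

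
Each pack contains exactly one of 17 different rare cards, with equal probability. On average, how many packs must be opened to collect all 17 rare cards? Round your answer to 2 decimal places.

After i distinct types are collected, each trial gives a new one with probability (17−i)/17, so the expected wait for the next new type is 17/(17−i).
E = 17/17 + 17/16 + 17/15 + 17/14 + 17/13 + 17/12 + 17/11 + 17/10 + 17/9 + 17/8 + 17/7 + 17/6 + 17/5 + 17/4 + 17/3 + 17/2 + 17/1 = 42142223/720720 ≈ 58.47.

58.47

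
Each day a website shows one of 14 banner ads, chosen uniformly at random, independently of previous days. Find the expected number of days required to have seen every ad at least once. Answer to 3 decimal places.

45.522

After i distinct types are collected, each trial gives a new one with probability (14−i)/14, so the expected wait for the next new type is 14/(14−i).
E = 14/14 + 14/13 + 14/12 + 14/11 + 14/10 + 14/9 + 14/8 + 14/7 + 14/6 + 14/5 + 14/4 + 14/3 + 14/2 + 14/1 = 1171733/25740 ≈ 45.522.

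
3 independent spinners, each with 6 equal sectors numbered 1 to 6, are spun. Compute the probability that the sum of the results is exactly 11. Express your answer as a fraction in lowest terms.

There are 6^3 = 216 equally likely outcomes.
The number of ordered 3-tuples from {1,…,6} summing to 11 is 27.
P(sum = 11) = 27/216 = 1/8.

1/8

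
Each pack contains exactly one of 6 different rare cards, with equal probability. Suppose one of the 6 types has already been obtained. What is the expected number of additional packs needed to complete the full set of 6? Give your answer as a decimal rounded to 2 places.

13.70

Starting from 1 distinct type, each trial gives a new one with probability (6−i)/6 when i types are held, so the wait for the next new type is 6/(6−i).
E = 6/5 + 6/4 + 6/3 + 6/2 + 6/1 = 137/10 ≈ 13.70.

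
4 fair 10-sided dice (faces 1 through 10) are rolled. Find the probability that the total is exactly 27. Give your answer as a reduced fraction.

There are 10^4 = 10000 equally likely outcomes.
The number of ordered 4-tuples from {1,…,10} summing to 27 is 480.
P(sum = 27) = 480/10000 = 6/125.

6/125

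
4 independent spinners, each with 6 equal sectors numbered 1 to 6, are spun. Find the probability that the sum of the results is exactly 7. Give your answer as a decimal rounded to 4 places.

0.0154

There are 6^4 = 1296 equally likely outcomes.
The number of ordered 4-tuples from {1,…,6} summing to 7 is 20.
P(sum = 7) = 20/1296 = 5/324 ≈ 0.0154.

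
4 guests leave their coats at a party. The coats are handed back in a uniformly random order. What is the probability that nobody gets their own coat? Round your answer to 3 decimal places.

0.375

This is the derangement probability: permutations of 4 with no fixed point.
D(4) = 4! · (1 − 1/1! + 1/2! − ··· + (−1)^4/4!) = 9.
P = 9/24 = 3/8 ≈ 0.375.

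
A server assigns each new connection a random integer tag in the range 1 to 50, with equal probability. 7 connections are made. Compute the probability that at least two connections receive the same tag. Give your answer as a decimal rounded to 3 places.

It's easier to compute the probability that all 7 are distinct.
P(all distinct) = 50/50 · 49/50 · ··· · 44/50 ≈ 0.644.
So the probability of at least one match is 1 − 0.644 = 0.356.

0.356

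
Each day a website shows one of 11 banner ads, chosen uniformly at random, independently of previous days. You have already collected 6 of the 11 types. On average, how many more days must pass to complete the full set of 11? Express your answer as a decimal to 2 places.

25.12

Starting from 6 distinct types, each trial gives a new one with probability (11−i)/11 when i types are held, so the wait for the next new type is 11/(11−i).
E = 11/5 + 11/4 + 11/3 + 11/2 + 11/1 = 1507/60 ≈ 25.12.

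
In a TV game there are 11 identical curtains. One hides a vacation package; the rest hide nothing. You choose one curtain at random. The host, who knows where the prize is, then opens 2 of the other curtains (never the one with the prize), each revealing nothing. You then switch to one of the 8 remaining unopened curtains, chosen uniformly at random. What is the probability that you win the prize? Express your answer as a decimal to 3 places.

Your original curtain holds the prize with probability 1/11, so the other 10 collectively hold it with probability 10/11.
The host can always find 2 empty curtains to open, so the reveals don't change that 10/11; it is now spread over the 8 remaining unopened curtains.
P(win by switching) = (10/11) · (1/8) = 5/44 ≈ 0.114.

0.114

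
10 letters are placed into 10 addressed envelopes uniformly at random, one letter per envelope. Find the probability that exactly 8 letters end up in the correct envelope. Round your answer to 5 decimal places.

0.00001

Choose which 8 of the 10 are fixed: C(10,8) = 45 ways.
The remaining 2 must have no fixed point: D(2) = 1.
P = 45·1/3628800 = 1/80640 ≈ 0.00001.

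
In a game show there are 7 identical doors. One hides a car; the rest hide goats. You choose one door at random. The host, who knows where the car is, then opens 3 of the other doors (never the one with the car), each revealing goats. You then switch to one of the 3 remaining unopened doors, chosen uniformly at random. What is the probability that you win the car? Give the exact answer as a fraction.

Your original door holds the car with probability 1/7, so the other 6 collectively hold it with probability 6/7.
The host can always find 3 empty doors to open, so the reveals don't change that 6/7; it is now spread over the 3 remaining unopened doors.
P(win by switching) = (6/7) · (1/3) = 2/7.

2/7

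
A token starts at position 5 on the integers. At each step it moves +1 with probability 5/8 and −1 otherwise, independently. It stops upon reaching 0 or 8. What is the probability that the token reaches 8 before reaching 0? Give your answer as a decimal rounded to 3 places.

0.938

Let r = q/p = (3/8)/(5/8) = 3/5. The recurrence P(i) = p·P(i+1) + q·P(i−1) with P(0)=0, P(8)=1 gives P(i) = (1 − r^i)/(1 − r^8).
P(5) = (1 − (3/5)^5) / (1 − (3/5)^8) = 180125/192032 ≈ 0.938.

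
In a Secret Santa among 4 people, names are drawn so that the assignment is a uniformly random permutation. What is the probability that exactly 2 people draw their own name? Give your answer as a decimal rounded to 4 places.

Choose which 2 of the 4 are fixed: C(4,2) = 6 ways.
The remaining 2 must have no fixed point: D(2) = 1.
P = 6·1/24 = 1/4 ≈ 0.2500.

0.2500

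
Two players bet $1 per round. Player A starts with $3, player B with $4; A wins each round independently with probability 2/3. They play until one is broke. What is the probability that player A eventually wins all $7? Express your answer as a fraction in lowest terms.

Let r = q/p = (1/3)/(2/3) = 1/2. The recurrence P(i) = p·P(i+1) + q·P(i−1) with P(0)=0, P(7)=1 gives P(i) = (1 − r^i)/(1 − r^7).
P(3) = (1 − (1/2)^3) / (1 − (1/2)^7) = 112/127.

112/127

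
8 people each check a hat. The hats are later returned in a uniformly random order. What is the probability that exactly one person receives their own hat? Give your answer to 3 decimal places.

Choose which one is fixed: C(8,1) = 8 ways.
The remaining 7 must have no fixed point: D(7) = 1854.
P = 8·1854/40320 = 103/280 ≈ 0.368.

0.368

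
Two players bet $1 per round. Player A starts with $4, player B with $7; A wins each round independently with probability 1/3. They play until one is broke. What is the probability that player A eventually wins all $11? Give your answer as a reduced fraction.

15/2047

Let r = q/p = (2/3)/(1/3) = 2. The recurrence P(i) = p·P(i+1) + q·P(i−1) with P(0)=0, P(11)=1 gives P(i) = (1 − r^i)/(1 − r^11).
P(4) = (1 − (2)^4) / (1 − (2)^11) = 15/2047.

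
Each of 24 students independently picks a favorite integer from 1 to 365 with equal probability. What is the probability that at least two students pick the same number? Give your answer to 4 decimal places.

It's easier to compute the probability that all 24 are distinct.
P(all distinct) = 365/365 · 364/365 · ··· · 342/365 ≈ 0.4617.
So the probability of at least one match is 1 − 0.4617 = 0.5383.

0.5383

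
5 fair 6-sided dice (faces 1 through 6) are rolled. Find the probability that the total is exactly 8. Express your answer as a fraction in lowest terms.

There are 6^5 = 7776 equally likely outcomes.
The number of ordered 5-tuples from {1,…,6} summing to 8 is 35.
P(sum = 8) = 35/7776.

35/7776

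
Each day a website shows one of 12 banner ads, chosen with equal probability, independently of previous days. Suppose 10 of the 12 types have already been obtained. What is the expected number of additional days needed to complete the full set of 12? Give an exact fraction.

Starting from 10 distinct types, each trial gives a new one with probability (12−i)/12 when i types are held, so the wait for the next new type is 12/(12−i).
E = 12/2 + 12/1 = 18.

18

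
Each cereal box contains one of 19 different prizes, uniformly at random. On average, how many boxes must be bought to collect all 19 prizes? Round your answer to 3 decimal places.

After i distinct types are collected, each trial gives a new one with probability (19−i)/19, so the expected wait for the next new type is 19/(19−i).
E = 19/19 + 19/18 + 19/17 + 19/16 + 19/15 + 19/14 + 19/13 + 19/12 + 19/11 + 19/10 + 19/9 + 19/8 + 19/7 + 19/6 + 19/5 + 19/4 + 19/3 + 19/2 + 19/1 = 275295799/4084080 ≈ 67.407.

67.407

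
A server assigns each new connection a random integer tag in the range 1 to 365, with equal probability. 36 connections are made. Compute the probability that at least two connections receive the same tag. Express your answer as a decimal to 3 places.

0.832

It's easier to compute the probability that all 36 are distinct.
P(all distinct) = 365/365 · 364/365 · ··· · 330/365 ≈ 0.168.
So the probability of at least one match is 1 − 0.168 = 0.832.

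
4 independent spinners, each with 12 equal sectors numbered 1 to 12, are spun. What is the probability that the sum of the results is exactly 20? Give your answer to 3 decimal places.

There are 12^4 = 20736 equally likely outcomes.
The number of ordered 4-tuples from {1,…,12} summing to 20 is 829.
P(sum = 20) = 829/20736 ≈ 0.040.

0.040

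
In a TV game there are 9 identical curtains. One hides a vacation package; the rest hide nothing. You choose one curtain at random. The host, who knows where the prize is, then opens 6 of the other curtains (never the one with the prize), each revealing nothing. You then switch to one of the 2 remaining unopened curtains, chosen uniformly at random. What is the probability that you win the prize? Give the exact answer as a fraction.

Your original curtain holds the prize with probability 1/9, so the other 8 collectively hold it with probability 8/9.
The host can always find 6 empty curtains to open, so the reveals don't change that 8/9; it is now spread over the 2 remaining unopened curtains.
P(win by switching) = (8/9) · (1/2) = 4/9.

4/9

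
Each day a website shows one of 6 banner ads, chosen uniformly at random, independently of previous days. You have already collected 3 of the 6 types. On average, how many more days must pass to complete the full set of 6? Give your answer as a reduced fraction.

11

Starting from 3 distinct types, each trial gives a new one with probability (6−i)/6 when i types are held, so the wait for the next new type is 6/(6−i).
E = 6/3 + 6/2 + 6/1 = 11.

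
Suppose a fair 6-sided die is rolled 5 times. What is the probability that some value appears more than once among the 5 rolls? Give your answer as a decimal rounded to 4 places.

0.9074

P(all 5 different) = 6/6 · 5/6 · ··· · 2/6 ≈ 0.0926.
P(at least two equal) = 1 − 0.0926 = 0.9074.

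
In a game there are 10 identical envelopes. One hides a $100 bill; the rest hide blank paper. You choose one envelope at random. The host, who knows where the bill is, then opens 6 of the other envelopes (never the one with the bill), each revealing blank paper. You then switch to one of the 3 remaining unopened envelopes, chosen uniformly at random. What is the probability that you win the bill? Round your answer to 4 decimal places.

0.3000

Your original envelope holds the bill with probability 1/10, so the other 9 collectively hold it with probability 9/10.
The host can always find 6 empty envelopes to open, so the reveals don't change that 9/10; it is now spread over the 3 remaining unopened envelopes.
P(win by switching) = (9/10) · (1/3) = 3/10 ≈ 0.3000.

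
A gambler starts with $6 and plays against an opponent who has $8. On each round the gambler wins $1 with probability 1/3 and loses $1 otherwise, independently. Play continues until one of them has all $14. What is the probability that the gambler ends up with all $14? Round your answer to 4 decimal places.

Let r = q/p = (2/3)/(1/3) = 2. The recurrence P(i) = p·P(i+1) + q·P(i−1) with P(0)=0, P(14)=1 gives P(i) = (1 − r^i)/(1 − r^14).
P(6) = (1 − (2)^6) / (1 − (2)^14) = 21/5461 ≈ 0.0038.

0.0038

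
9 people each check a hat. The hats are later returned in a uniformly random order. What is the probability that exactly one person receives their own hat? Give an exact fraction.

Choose which one is fixed: C(9,1) = 9 ways.
The remaining 8 must have no fixed point: D(8) = 14833.
P = 9·14833/362880 = 2119/5760.

2119/5760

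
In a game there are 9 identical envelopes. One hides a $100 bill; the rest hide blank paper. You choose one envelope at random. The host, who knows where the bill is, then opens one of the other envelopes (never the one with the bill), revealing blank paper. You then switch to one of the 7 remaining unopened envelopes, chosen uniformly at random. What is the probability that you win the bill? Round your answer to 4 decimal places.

0.1270

Your original envelope holds the bill with probability 1/9, so the other 8 collectively hold it with probability 8/9.
The host can always find an empty envelope to open, so this doesn't change that 8/9; it is now spread over the 7 remaining unopened envelopes.
P(win by switching) = (8/9) · (1/7) = 8/63 ≈ 0.1270.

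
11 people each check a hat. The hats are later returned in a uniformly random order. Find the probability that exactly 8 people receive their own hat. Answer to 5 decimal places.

0.00001

Choose which 8 of the 11 are fixed: C(11,8) = 165 ways.
The remaining 3 must have no fixed point: D(3) = 2.
P = 165·2/39916800 = 1/120960 ≈ 0.00001.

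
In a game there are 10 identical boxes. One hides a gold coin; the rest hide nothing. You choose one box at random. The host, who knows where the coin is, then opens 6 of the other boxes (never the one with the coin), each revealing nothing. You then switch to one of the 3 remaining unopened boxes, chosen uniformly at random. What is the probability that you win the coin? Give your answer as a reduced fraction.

Your original box holds the coin with probability 1/10, so the other 9 collectively hold it with probability 9/10.
The host can always find 6 empty boxes to open, so the reveals don't change that 9/10; it is now spread over the 3 remaining unopened boxes.
P(win by switching) = (9/10) · (1/3) = 3/10.

3/10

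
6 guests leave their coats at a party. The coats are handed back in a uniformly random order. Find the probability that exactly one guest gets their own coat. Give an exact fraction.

Choose which one is fixed: C(6,1) = 6 ways.
The remaining 5 must have no fixed point: D(5) = 44.
P = 6·44/720 = 11/30.

11/30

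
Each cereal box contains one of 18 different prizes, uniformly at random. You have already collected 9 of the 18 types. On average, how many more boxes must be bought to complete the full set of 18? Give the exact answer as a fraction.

7129/140

Starting from 9 distinct types, each trial gives a new one with probability (18−i)/18 when i types are held, so the wait for the next new type is 18/(18−i).
E = 18/9 + 18/8 + 18/7 + 18/6 + 18/5 + 18/4 + 18/3 + 18/2 + 18/1 = 7129/140.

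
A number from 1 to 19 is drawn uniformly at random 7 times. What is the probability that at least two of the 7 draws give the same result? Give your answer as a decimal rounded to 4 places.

P(all 7 different) = 19/19 · 18/19 · ··· · 13/19 ≈ 0.2841.
P(at least two equal) = 1 − 0.2841 = 0.7159.

0.7159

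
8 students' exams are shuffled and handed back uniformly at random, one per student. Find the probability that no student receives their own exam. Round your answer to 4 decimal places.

This is the derangement probability: permutations of 8 with no fixed point.
D(8) = 8! · (1 − 1/1! + 1/2! − ··· + (−1)^8/8!) = 14833.
P = 14833/40320 = 2119/5760 ≈ 0.3679.

0.3679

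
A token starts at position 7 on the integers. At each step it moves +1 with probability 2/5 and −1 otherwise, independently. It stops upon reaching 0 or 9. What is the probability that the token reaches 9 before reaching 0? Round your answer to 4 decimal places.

0.4296

Let r = q/p = (3/5)/(2/5) = 3/2. The recurrence P(i) = p·P(i+1) + q·P(i−1) with P(0)=0, P(9)=1 gives P(i) = (1 − r^i)/(1 − r^9).
P(7) = (1 − (3/2)^7) / (1 − (3/2)^9) = 8236/19171 ≈ 0.4296.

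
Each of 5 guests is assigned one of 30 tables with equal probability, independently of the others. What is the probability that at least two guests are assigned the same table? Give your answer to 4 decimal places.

0.2963

It's easier to compute the probability that all 5 are distinct.
P(all distinct) = 30/30 · 29/30 · ··· · 26/30 ≈ 0.7037.
So the probability of at least one match is 1 − 0.7037 = 0.2963.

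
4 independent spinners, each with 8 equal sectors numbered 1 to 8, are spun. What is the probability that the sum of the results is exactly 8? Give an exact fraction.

35/4096

There are 8^4 = 4096 equally likely outcomes.
The number of ordered 4-tuples from {1,…,8} summing to 8 is 35.
P(sum = 8) = 35/4096.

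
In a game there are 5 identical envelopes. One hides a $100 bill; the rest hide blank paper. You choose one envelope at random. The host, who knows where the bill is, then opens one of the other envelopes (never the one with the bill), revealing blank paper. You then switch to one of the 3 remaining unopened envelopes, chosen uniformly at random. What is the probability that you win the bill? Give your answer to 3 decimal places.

0.267

Your original envelope holds the bill with probability 1/5, so the other 4 collectively hold it with probability 4/5.
The host can always find an empty envelope to open, so this doesn't change that 4/5; it is now spread over the 3 remaining unopened envelopes.
P(win by switching) = (4/5) · (1/3) = 4/15 ≈ 0.267.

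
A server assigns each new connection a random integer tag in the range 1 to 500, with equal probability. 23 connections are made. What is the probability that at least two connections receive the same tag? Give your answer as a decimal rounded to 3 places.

0.402

It's easier to compute the probability that all 23 are distinct.
P(all distinct) = 500/500 · 499/500 · ··· · 478/500 ≈ 0.598.
So the probability of at least one match is 1 − 0.598 = 0.402.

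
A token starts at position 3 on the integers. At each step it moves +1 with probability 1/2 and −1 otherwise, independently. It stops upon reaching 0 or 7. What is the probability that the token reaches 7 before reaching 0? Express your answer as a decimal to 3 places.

With a fair step, P(i) = ½P(i−1) + ½P(i+1) with P(0)=0, P(7)=1 has the linear solution P(i) = i/7.
P(3) = 3/7 ≈ 0.429.

0.429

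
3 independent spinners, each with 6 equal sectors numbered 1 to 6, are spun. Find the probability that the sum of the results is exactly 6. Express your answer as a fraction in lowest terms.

There are 6^3 = 216 equally likely outcomes.
The number of ordered 3-tuples from {1,…,6} summing to 6 is 10.
P(sum = 6) = 10/216 = 5/108.

5/108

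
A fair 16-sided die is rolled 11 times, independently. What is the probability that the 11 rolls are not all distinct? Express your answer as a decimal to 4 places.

P(all 11 different) = 16/16 · 15/16 · ··· · 6/16 ≈ 0.0099.
P(at least two equal) = 1 − 0.0099 = 0.9901.

0.9901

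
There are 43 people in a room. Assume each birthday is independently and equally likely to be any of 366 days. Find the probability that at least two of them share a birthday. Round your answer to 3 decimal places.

0.923

It's easier to compute the probability that all 43 are distinct.
P(all distinct) = 366/366 · 365/366 · ··· · 324/366 ≈ 0.077.
So the probability of at least one match is 1 − 0.077 = 0.923.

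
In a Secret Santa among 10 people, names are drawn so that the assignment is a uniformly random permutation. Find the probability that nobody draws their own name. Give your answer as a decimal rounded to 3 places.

This is the derangement probability: permutations of 10 with no fixed point.
D(10) = 10! · (1 − 1/1! + 1/2! − ··· + (−1)^10/10!) = 1334961.
P = 1334961/3628800 = 16481/44800 ≈ 0.368.

0.368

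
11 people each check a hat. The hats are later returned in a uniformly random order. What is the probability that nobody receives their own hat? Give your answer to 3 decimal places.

This is the derangement probability: permutations of 11 with no fixed point.
D(11) = 11! · (1 − 1/1! + 1/2! − ··· + (−1)^11/11!) = 14684570.
P = 14684570/39916800 = 1468457/3991680 ≈ 0.368.

0.368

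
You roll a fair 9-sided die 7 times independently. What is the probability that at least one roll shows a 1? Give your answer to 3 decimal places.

P(no roll shows a 1) = (8/9)^7 ≈ 0.438.
P(at least one) = 1 − 0.438 = 0.562.

0.562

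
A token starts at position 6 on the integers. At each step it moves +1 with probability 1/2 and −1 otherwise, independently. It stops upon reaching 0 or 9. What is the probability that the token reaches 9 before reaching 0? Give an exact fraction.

With a fair step, P(i) = ½P(i−1) + ½P(i+1) with P(0)=0, P(9)=1 has the linear solution P(i) = i/9.
P(6) = 6/9 = 2/3.

2/3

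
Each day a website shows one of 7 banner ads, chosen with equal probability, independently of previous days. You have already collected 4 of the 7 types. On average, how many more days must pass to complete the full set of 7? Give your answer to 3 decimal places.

12.833

Starting from 4 distinct types, each trial gives a new one with probability (7−i)/7 when i types are held, so the wait for the next new type is 7/(7−i).
E = 7/3 + 7/2 + 7/1 = 77/6 ≈ 12.833.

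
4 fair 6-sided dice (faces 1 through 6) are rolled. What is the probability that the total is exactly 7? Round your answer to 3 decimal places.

0.015

There are 6^4 = 1296 equally likely outcomes.
The number of ordered 4-tuples from {1,…,6} summing to 7 is 20.
P(sum = 7) = 20/1296 = 5/324 ≈ 0.015.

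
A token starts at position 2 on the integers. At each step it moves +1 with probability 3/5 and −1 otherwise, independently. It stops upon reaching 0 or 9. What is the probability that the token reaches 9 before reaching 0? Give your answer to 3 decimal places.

0.570

Let r = q/p = (2/5)/(3/5) = 2/3. The recurrence P(i) = p·P(i+1) + q·P(i−1) with P(0)=0, P(9)=1 gives P(i) = (1 − r^i)/(1 − r^9).
P(2) = (1 − (2/3)^2) / (1 − (2/3)^9) = 10935/19171 ≈ 0.570.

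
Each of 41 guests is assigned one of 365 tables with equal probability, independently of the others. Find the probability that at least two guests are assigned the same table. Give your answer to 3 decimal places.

It's easier to compute the probability that all 41 are distinct.
P(all distinct) = 365/365 · 364/365 · ··· · 325/365 ≈ 0.097.
So the probability of at least one match is 1 − 0.097 = 0.903.

0.903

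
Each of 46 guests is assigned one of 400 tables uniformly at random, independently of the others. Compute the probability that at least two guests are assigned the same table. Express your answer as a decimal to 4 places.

It's easier to compute the probability that all 46 are distinct.
P(all distinct) = 400/400 · 399/400 · ··· · 355/400 ≈ 0.0678.
So the probability of at least one match is 1 − 0.0678 = 0.9322.

0.9322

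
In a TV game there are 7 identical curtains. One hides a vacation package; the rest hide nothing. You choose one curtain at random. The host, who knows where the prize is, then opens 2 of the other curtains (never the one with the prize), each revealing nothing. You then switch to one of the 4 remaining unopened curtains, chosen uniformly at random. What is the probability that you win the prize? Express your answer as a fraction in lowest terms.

3/14

Your original curtain holds the prize with probability 1/7, so the other 6 collectively hold it with probability 6/7.
The host can always find 2 empty curtains to open, so the reveals don't change that 6/7; it is now spread over the 4 remaining unopened curtains.
P(win by switching) = (6/7) · (1/4) = 3/14.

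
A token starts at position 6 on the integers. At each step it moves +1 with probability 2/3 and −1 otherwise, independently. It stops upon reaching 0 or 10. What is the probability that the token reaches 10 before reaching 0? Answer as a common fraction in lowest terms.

Let r = q/p = (1/3)/(2/3) = 1/2. The recurrence P(i) = p·P(i+1) + q·P(i−1) with P(0)=0, P(10)=1 gives P(i) = (1 − r^i)/(1 − r^10).
P(6) = (1 − (1/2)^6) / (1 − (1/2)^10) = 336/341.

336/341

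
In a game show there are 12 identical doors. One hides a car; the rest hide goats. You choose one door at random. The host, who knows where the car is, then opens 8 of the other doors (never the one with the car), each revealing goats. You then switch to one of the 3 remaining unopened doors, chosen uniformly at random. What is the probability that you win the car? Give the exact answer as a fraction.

Your original door holds the car with probability 1/12, so the other 11 collectively hold it with probability 11/12.
The host can always find 8 empty doors to open, so the reveals don't change that 11/12; it is now spread over the 3 remaining unopened doors.
P(win by switching) = (11/12) · (1/3) = 11/36.

11/36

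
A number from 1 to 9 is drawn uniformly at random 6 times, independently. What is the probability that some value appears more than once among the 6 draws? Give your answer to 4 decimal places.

P(all 6 different) = 9/9 · 8/9 · ··· · 4/9 ≈ 0.1138.
P(at least two equal) = 1 − 0.1138 = 0.8862.

0.8862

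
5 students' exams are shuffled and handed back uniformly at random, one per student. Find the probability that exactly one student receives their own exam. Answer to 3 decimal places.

0.375

Choose which one is fixed: C(5,1) = 5 ways.
The remaining 4 must have no fixed point: D(4) = 9.
P = 5·9/120 = 3/8 ≈ 0.375.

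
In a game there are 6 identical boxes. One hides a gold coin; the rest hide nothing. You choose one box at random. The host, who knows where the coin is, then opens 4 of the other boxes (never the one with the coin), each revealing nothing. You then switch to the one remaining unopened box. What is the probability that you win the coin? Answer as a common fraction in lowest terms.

Your original box holds the coin with probability 1/6, so the other 5 collectively hold it with probability 5/6.
The host can always find 4 empty boxes to open, so the reveals don't change that 5/6; it is now spread over the 1 remaining unopened box.
P(win by switching) = (5/6) · (1/1) = 5/6.

5/6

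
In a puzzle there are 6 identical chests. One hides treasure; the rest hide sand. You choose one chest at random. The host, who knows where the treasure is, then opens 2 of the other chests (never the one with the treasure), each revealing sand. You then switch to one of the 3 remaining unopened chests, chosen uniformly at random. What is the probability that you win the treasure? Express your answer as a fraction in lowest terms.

Your original chest holds the treasure with probability 1/6, so the other 5 collectively hold it with probability 5/6.
The host can always find 2 empty chests to open, so the reveals don't change that 5/6; it is now spread over the 3 remaining unopened chests.
P(win by switching) = (5/6) · (1/3) = 5/18.

5/18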